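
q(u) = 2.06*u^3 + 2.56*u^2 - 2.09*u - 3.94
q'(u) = 6.18*u^2 + 5.12*u - 2.09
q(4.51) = 227.68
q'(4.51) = 146.70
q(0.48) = -4.13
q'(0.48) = 1.79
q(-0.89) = -1.50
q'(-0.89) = -1.75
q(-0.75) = -1.80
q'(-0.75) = -2.45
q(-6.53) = -454.73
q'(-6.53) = 228.00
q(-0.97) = -1.38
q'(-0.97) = -1.24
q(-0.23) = -3.35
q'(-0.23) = -2.94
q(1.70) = 10.03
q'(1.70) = 24.47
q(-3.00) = -30.25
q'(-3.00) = 38.17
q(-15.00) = -6349.09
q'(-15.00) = 1311.61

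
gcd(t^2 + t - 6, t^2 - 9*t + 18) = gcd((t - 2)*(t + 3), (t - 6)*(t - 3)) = 1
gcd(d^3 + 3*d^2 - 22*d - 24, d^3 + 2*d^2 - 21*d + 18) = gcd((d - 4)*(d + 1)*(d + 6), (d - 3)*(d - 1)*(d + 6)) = d + 6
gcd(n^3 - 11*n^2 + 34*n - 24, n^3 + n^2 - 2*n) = n - 1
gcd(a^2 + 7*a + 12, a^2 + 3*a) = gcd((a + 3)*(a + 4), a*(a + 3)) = a + 3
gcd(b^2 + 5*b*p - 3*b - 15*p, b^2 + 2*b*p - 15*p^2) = b + 5*p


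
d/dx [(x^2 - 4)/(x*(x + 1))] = (x^2 + 8*x + 4)/(x^2*(x^2 + 2*x + 1))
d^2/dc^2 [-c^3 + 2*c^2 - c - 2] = 4 - 6*c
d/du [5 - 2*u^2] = -4*u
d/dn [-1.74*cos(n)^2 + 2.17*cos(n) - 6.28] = (3.48*cos(n) - 2.17)*sin(n)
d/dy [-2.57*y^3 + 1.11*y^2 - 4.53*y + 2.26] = -7.71*y^2 + 2.22*y - 4.53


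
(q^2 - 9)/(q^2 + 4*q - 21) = (q + 3)/(q + 7)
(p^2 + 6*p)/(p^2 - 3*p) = (p + 6)/(p - 3)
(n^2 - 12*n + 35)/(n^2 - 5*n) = (n - 7)/n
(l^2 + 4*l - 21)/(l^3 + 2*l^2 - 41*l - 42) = (l - 3)/(l^2 - 5*l - 6)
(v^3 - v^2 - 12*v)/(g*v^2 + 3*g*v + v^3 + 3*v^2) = (v - 4)/(g + v)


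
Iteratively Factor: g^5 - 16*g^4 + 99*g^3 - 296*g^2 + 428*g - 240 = (g - 3)*(g^4 - 13*g^3 + 60*g^2 - 116*g + 80) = (g - 3)*(g - 2)*(g^3 - 11*g^2 + 38*g - 40) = (g - 4)*(g - 3)*(g - 2)*(g^2 - 7*g + 10) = (g - 5)*(g - 4)*(g - 3)*(g - 2)*(g - 2)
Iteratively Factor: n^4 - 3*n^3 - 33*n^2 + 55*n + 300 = (n + 3)*(n^3 - 6*n^2 - 15*n + 100) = (n - 5)*(n + 3)*(n^2 - n - 20) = (n - 5)^2*(n + 3)*(n + 4)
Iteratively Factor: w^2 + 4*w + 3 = (w + 3)*(w + 1)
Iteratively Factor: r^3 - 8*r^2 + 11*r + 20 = (r - 4)*(r^2 - 4*r - 5) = (r - 5)*(r - 4)*(r + 1)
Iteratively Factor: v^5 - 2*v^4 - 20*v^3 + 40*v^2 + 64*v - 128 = (v + 4)*(v^4 - 6*v^3 + 4*v^2 + 24*v - 32) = (v - 2)*(v + 4)*(v^3 - 4*v^2 - 4*v + 16) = (v - 4)*(v - 2)*(v + 4)*(v^2 - 4) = (v - 4)*(v - 2)^2*(v + 4)*(v + 2)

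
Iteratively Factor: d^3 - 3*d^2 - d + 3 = (d - 1)*(d^2 - 2*d - 3) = (d - 3)*(d - 1)*(d + 1)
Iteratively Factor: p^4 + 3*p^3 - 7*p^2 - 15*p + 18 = (p - 1)*(p^3 + 4*p^2 - 3*p - 18) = (p - 1)*(p + 3)*(p^2 + p - 6) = (p - 1)*(p + 3)^2*(p - 2)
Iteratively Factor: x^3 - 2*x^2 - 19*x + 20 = (x - 1)*(x^2 - x - 20) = (x - 5)*(x - 1)*(x + 4)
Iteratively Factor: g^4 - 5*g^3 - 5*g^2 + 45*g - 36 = (g - 3)*(g^3 - 2*g^2 - 11*g + 12) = (g - 4)*(g - 3)*(g^2 + 2*g - 3) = (g - 4)*(g - 3)*(g + 3)*(g - 1)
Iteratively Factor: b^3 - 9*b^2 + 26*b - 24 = (b - 2)*(b^2 - 7*b + 12) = (b - 4)*(b - 2)*(b - 3)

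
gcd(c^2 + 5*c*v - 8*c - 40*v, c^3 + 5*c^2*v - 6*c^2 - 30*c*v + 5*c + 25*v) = c + 5*v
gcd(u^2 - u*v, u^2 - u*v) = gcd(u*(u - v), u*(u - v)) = u^2 - u*v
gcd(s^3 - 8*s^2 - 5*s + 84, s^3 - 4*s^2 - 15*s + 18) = s + 3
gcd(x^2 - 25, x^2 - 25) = x^2 - 25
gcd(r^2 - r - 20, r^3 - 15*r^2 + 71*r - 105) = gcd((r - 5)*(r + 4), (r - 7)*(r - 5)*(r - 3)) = r - 5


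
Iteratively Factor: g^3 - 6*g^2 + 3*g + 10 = (g - 2)*(g^2 - 4*g - 5) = (g - 2)*(g + 1)*(g - 5)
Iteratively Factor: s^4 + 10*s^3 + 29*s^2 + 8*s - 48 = (s + 4)*(s^3 + 6*s^2 + 5*s - 12) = (s + 3)*(s + 4)*(s^2 + 3*s - 4) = (s + 3)*(s + 4)^2*(s - 1)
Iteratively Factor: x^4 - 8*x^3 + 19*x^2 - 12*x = (x - 3)*(x^3 - 5*x^2 + 4*x) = (x - 4)*(x - 3)*(x^2 - x) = (x - 4)*(x - 3)*(x - 1)*(x)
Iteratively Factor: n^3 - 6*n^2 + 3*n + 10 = (n + 1)*(n^2 - 7*n + 10) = (n - 5)*(n + 1)*(n - 2)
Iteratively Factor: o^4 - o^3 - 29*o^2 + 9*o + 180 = (o - 5)*(o^3 + 4*o^2 - 9*o - 36) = (o - 5)*(o - 3)*(o^2 + 7*o + 12) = (o - 5)*(o - 3)*(o + 3)*(o + 4)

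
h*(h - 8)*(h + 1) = h^3 - 7*h^2 - 8*h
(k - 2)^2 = k^2 - 4*k + 4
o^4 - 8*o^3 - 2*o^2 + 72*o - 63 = (o - 7)*(o - 3)*(o - 1)*(o + 3)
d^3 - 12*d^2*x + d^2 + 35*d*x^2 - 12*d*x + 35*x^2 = (d + 1)*(d - 7*x)*(d - 5*x)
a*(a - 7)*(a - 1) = a^3 - 8*a^2 + 7*a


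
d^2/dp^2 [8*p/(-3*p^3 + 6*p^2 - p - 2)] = 16*(-p*(9*p^2 - 12*p + 1)^2 + (9*p^2 + 3*p*(3*p - 2) - 12*p + 1)*(3*p^3 - 6*p^2 + p + 2))/(3*p^3 - 6*p^2 + p + 2)^3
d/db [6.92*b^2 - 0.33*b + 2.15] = 13.84*b - 0.33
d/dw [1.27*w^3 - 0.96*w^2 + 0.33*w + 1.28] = 3.81*w^2 - 1.92*w + 0.33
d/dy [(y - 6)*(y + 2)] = 2*y - 4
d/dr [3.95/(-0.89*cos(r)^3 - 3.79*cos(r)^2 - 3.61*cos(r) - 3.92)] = (10.5465*sin(r)^2 - 29.941*cos(r) - 24.806)*sin(r)/(0.89*cos(r)^3 + 3.79*cos(r)^2 + 3.61*cos(r) + 3.92)^2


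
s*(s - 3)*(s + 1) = s^3 - 2*s^2 - 3*s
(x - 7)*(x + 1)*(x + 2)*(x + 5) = x^4 + x^3 - 39*x^2 - 109*x - 70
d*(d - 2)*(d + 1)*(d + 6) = d^4 + 5*d^3 - 8*d^2 - 12*d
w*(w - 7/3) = w^2 - 7*w/3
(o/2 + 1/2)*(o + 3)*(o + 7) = o^3/2 + 11*o^2/2 + 31*o/2 + 21/2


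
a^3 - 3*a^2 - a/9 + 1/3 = (a - 3)*(a - 1/3)*(a + 1/3)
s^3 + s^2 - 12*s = s*(s - 3)*(s + 4)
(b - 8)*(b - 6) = b^2 - 14*b + 48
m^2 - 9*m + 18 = (m - 6)*(m - 3)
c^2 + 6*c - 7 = (c - 1)*(c + 7)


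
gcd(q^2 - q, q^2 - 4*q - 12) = 1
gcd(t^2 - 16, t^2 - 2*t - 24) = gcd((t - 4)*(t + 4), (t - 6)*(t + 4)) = t + 4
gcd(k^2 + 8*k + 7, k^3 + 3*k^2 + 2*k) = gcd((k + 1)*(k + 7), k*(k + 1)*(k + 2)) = k + 1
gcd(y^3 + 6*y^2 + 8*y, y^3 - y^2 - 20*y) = y^2 + 4*y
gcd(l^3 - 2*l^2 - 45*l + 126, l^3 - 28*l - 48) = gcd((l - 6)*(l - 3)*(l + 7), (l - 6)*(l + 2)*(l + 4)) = l - 6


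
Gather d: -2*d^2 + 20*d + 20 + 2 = -2*d^2 + 20*d + 22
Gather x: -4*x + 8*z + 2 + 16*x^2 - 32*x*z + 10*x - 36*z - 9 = 16*x^2 + x*(6 - 32*z) - 28*z - 7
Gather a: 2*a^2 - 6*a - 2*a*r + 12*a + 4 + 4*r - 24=2*a^2 + a*(6 - 2*r) + 4*r - 20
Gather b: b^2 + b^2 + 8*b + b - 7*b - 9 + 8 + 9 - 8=2*b^2 + 2*b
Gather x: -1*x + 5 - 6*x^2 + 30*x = -6*x^2 + 29*x + 5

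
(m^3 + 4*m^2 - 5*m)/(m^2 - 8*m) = (m^2 + 4*m - 5)/(m - 8)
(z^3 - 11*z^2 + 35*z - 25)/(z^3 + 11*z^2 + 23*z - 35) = (z^2 - 10*z + 25)/(z^2 + 12*z + 35)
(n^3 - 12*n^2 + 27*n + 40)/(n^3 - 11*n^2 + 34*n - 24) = (n^3 - 12*n^2 + 27*n + 40)/(n^3 - 11*n^2 + 34*n - 24)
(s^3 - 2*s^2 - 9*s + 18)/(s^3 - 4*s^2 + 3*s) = (s^2 + s - 6)/(s*(s - 1))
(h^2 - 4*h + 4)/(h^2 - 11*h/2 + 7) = 2*(h - 2)/(2*h - 7)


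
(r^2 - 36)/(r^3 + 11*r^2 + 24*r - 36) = (r - 6)/(r^2 + 5*r - 6)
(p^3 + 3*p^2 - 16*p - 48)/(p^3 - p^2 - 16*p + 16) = (p + 3)/(p - 1)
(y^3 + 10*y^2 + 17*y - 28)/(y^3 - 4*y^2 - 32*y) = (y^2 + 6*y - 7)/(y*(y - 8))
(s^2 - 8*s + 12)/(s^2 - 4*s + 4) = (s - 6)/(s - 2)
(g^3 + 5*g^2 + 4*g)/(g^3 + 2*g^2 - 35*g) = (g^2 + 5*g + 4)/(g^2 + 2*g - 35)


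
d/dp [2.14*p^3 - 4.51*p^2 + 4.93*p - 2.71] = 6.42*p^2 - 9.02*p + 4.93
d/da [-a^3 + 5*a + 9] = 5 - 3*a^2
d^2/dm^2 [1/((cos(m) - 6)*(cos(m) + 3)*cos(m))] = 3*(-8*(1 - cos(m)^2)^2/cos(m)^3 + 4*sin(m)^6/cos(m)^3 + cos(m)^3 + 11*cos(m)^2 + 108*tan(m)^2 + 38 - 130/cos(m) + 220/cos(m)^3)/((cos(m) - 6)^3*(cos(m) + 3)^3)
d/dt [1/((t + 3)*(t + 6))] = (-2*t - 9)/(t^4 + 18*t^3 + 117*t^2 + 324*t + 324)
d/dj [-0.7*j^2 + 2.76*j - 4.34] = 2.76 - 1.4*j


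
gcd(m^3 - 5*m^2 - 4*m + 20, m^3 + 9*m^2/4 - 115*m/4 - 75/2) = m - 5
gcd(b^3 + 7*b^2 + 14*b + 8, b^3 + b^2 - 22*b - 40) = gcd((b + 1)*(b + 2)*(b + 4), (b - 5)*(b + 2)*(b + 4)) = b^2 + 6*b + 8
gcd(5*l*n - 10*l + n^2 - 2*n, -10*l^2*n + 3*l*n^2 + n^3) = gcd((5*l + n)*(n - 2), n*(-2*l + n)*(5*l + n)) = 5*l + n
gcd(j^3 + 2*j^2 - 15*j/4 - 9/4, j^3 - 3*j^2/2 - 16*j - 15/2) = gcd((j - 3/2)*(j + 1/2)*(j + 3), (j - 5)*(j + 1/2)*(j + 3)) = j^2 + 7*j/2 + 3/2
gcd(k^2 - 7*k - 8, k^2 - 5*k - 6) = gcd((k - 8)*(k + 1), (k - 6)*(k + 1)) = k + 1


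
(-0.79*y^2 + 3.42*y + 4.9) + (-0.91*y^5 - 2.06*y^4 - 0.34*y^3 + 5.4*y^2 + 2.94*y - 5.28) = -0.91*y^5 - 2.06*y^4 - 0.34*y^3 + 4.61*y^2 + 6.36*y - 0.38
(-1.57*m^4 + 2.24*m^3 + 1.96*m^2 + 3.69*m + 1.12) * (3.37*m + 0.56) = -5.2909*m^5 + 6.6696*m^4 + 7.8596*m^3 + 13.5329*m^2 + 5.8408*m + 0.6272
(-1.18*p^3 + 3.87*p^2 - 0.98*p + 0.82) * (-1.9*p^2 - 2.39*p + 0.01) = 2.242*p^5 - 4.5328*p^4 - 7.3991*p^3 + 0.8229*p^2 - 1.9696*p + 0.0082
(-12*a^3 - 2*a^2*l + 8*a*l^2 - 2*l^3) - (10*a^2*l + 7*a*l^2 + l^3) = -12*a^3 - 12*a^2*l + a*l^2 - 3*l^3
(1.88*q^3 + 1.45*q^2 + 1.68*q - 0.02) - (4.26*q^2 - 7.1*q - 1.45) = 1.88*q^3 - 2.81*q^2 + 8.78*q + 1.43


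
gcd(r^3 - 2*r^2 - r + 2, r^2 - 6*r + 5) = r - 1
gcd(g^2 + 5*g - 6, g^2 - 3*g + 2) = g - 1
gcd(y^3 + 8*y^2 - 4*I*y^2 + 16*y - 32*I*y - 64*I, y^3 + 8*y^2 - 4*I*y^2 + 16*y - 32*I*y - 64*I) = y^3 + y^2*(8 - 4*I) + y*(16 - 32*I) - 64*I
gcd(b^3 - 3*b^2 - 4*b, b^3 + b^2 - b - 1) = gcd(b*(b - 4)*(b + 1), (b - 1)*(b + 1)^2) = b + 1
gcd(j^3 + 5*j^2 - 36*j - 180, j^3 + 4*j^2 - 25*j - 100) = j + 5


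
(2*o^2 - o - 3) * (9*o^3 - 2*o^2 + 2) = 18*o^5 - 13*o^4 - 25*o^3 + 10*o^2 - 2*o - 6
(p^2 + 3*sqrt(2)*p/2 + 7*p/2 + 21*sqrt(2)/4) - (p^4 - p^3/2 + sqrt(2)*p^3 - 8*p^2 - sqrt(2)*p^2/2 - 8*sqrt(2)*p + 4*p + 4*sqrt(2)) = -p^4 - sqrt(2)*p^3 + p^3/2 + sqrt(2)*p^2/2 + 9*p^2 - p/2 + 19*sqrt(2)*p/2 + 5*sqrt(2)/4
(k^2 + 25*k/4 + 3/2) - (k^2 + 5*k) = 5*k/4 + 3/2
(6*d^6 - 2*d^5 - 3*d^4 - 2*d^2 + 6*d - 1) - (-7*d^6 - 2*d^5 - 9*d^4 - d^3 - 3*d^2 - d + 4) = 13*d^6 + 6*d^4 + d^3 + d^2 + 7*d - 5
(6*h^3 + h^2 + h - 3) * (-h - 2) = -6*h^4 - 13*h^3 - 3*h^2 + h + 6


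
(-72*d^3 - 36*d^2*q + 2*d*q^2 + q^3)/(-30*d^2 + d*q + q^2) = (-12*d^2 - 4*d*q + q^2)/(-5*d + q)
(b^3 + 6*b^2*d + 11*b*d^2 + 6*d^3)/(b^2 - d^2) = (b^2 + 5*b*d + 6*d^2)/(b - d)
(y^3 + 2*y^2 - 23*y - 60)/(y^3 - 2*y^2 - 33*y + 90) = (y^2 + 7*y + 12)/(y^2 + 3*y - 18)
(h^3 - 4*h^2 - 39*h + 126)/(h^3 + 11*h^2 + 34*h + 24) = (h^2 - 10*h + 21)/(h^2 + 5*h + 4)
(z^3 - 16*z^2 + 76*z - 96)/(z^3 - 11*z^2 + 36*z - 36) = (z - 8)/(z - 3)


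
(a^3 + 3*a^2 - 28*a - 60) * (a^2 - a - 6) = a^5 + 2*a^4 - 37*a^3 - 50*a^2 + 228*a + 360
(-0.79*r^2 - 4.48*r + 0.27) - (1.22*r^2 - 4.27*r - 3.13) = -2.01*r^2 - 0.210000000000001*r + 3.4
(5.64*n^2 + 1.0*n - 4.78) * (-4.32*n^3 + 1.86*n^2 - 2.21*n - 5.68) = -24.3648*n^5 + 6.1704*n^4 + 10.0452*n^3 - 43.136*n^2 + 4.8838*n + 27.1504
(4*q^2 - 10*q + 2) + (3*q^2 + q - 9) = 7*q^2 - 9*q - 7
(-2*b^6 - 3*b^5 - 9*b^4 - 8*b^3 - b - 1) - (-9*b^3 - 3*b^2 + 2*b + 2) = -2*b^6 - 3*b^5 - 9*b^4 + b^3 + 3*b^2 - 3*b - 3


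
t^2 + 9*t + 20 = (t + 4)*(t + 5)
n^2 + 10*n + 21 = (n + 3)*(n + 7)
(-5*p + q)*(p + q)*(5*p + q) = -25*p^3 - 25*p^2*q + p*q^2 + q^3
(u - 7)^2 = u^2 - 14*u + 49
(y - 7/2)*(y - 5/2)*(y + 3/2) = y^3 - 9*y^2/2 - y/4 + 105/8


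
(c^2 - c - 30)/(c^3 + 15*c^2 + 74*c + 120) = (c - 6)/(c^2 + 10*c + 24)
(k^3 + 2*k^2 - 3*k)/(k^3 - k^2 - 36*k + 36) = k*(k + 3)/(k^2 - 36)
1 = 1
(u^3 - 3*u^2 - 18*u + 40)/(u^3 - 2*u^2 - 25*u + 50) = (u + 4)/(u + 5)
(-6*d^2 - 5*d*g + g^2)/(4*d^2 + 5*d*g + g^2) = (-6*d + g)/(4*d + g)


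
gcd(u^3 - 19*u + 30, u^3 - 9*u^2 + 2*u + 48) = u - 3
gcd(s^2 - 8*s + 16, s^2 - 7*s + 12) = s - 4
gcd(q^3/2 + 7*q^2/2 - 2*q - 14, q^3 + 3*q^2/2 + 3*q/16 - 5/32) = 1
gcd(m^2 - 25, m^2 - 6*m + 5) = m - 5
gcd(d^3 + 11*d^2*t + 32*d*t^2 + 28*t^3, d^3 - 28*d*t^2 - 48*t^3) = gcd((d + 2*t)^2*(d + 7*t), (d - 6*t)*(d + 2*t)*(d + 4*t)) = d + 2*t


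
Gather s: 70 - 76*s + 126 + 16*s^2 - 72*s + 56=16*s^2 - 148*s + 252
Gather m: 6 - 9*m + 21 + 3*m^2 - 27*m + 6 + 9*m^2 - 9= 12*m^2 - 36*m + 24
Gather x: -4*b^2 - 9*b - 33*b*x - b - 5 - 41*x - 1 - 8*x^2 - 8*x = -4*b^2 - 10*b - 8*x^2 + x*(-33*b - 49) - 6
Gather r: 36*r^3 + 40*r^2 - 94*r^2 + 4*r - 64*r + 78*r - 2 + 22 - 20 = 36*r^3 - 54*r^2 + 18*r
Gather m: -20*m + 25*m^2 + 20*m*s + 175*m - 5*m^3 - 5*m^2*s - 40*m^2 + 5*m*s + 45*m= -5*m^3 + m^2*(-5*s - 15) + m*(25*s + 200)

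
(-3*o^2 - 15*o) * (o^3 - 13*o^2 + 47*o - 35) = -3*o^5 + 24*o^4 + 54*o^3 - 600*o^2 + 525*o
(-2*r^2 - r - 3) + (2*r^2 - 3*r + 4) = 1 - 4*r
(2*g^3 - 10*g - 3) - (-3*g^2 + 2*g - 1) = 2*g^3 + 3*g^2 - 12*g - 2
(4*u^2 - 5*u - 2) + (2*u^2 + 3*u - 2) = 6*u^2 - 2*u - 4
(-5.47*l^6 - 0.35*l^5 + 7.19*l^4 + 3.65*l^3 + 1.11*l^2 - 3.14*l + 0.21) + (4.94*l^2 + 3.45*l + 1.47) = -5.47*l^6 - 0.35*l^5 + 7.19*l^4 + 3.65*l^3 + 6.05*l^2 + 0.31*l + 1.68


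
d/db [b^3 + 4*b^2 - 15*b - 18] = 3*b^2 + 8*b - 15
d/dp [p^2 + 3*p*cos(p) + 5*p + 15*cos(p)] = -3*p*sin(p) + 2*p - 15*sin(p) + 3*cos(p) + 5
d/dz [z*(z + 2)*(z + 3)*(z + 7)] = 4*z^3 + 36*z^2 + 82*z + 42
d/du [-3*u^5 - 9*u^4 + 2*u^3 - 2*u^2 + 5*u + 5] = -15*u^4 - 36*u^3 + 6*u^2 - 4*u + 5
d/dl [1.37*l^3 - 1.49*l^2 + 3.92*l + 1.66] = 4.11*l^2 - 2.98*l + 3.92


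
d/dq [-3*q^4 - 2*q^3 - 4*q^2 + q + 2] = -12*q^3 - 6*q^2 - 8*q + 1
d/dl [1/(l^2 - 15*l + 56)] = (15 - 2*l)/(l^2 - 15*l + 56)^2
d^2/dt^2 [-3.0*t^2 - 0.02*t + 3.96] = -6.00000000000000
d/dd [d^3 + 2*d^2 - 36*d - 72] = 3*d^2 + 4*d - 36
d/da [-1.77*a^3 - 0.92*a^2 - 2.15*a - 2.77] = -5.31*a^2 - 1.84*a - 2.15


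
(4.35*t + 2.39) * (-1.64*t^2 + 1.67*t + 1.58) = -7.134*t^3 + 3.3449*t^2 + 10.8643*t + 3.7762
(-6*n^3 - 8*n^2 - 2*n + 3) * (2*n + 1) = -12*n^4 - 22*n^3 - 12*n^2 + 4*n + 3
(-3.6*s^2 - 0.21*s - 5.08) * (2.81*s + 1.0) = -10.116*s^3 - 4.1901*s^2 - 14.4848*s - 5.08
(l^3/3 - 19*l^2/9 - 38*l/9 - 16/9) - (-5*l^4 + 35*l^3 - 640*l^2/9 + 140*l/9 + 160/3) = 5*l^4 - 104*l^3/3 + 69*l^2 - 178*l/9 - 496/9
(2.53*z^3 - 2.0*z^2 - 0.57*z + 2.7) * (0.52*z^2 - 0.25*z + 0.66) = 1.3156*z^5 - 1.6725*z^4 + 1.8734*z^3 + 0.2265*z^2 - 1.0512*z + 1.782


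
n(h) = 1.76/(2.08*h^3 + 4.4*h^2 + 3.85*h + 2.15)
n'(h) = 1.76*(-6.24*h^2 - 8.8*h - 3.85)/(2.08*h^3 + 4.4*h^2 + 3.85*h + 2.15)^2 = (-10.9824*h^2 - 15.488*h - 6.776)/(2.08*h^3 + 4.4*h^2 + 3.85*h + 2.15)^2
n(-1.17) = 5.22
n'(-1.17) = -32.42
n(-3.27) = -0.05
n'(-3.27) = -0.06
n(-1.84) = -0.59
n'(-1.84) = -1.72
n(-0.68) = 1.93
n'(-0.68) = -1.59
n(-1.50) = -2.36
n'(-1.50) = -14.87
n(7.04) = 0.00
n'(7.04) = -0.00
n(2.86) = 0.02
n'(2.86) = -0.01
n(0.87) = 0.17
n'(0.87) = -0.27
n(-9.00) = -0.00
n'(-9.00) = -0.00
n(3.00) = 0.02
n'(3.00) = -0.01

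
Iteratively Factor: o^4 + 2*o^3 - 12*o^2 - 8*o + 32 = (o + 4)*(o^3 - 2*o^2 - 4*o + 8) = (o - 2)*(o + 4)*(o^2 - 4) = (o - 2)*(o + 2)*(o + 4)*(o - 2)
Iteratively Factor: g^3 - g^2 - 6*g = (g)*(g^2 - g - 6) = g*(g - 3)*(g + 2)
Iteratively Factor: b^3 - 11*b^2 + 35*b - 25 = (b - 5)*(b^2 - 6*b + 5) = (b - 5)*(b - 1)*(b - 5)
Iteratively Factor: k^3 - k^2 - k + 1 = (k - 1)*(k^2 - 1) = (k - 1)^2*(k + 1)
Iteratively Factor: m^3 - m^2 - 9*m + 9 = (m - 3)*(m^2 + 2*m - 3) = (m - 3)*(m - 1)*(m + 3)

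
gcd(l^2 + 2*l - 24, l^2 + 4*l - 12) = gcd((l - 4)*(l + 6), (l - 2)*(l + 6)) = l + 6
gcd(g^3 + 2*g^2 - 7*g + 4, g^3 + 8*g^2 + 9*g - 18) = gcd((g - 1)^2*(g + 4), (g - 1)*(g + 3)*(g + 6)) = g - 1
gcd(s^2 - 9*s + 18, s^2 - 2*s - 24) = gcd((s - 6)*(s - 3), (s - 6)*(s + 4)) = s - 6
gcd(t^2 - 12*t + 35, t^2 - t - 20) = t - 5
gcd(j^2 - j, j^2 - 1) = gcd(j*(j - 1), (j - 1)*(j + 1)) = j - 1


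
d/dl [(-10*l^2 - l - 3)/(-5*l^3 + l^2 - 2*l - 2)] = 2*(-25*l^4 - 5*l^3 - 12*l^2 + 23*l - 2)/(25*l^6 - 10*l^5 + 21*l^4 + 16*l^3 + 8*l + 4)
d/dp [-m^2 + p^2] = 2*p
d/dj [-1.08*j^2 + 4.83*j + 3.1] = 4.83 - 2.16*j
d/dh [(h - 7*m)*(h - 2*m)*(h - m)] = 3*h^2 - 20*h*m + 23*m^2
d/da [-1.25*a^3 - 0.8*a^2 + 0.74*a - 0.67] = -3.75*a^2 - 1.6*a + 0.74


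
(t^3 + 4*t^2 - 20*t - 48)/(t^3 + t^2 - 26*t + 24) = (t + 2)/(t - 1)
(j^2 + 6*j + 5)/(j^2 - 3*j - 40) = (j + 1)/(j - 8)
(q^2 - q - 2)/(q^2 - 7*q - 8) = (q - 2)/(q - 8)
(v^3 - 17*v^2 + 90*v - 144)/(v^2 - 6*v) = v - 11 + 24/v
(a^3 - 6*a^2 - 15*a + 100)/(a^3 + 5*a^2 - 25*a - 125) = (a^2 - a - 20)/(a^2 + 10*a + 25)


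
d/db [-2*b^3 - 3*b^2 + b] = -6*b^2 - 6*b + 1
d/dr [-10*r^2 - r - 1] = -20*r - 1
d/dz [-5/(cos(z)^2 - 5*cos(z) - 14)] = 5*(5 - 2*cos(z))*sin(z)/(sin(z)^2 + 5*cos(z) + 13)^2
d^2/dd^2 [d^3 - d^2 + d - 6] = 6*d - 2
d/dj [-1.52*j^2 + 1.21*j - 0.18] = 1.21 - 3.04*j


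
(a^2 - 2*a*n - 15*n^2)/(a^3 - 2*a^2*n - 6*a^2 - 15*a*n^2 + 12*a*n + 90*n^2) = 1/(a - 6)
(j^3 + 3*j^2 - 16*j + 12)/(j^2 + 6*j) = j - 3 + 2/j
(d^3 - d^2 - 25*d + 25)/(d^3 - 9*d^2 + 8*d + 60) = (d^2 + 4*d - 5)/(d^2 - 4*d - 12)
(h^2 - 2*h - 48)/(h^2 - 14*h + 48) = (h + 6)/(h - 6)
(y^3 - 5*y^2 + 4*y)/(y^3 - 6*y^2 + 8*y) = (y - 1)/(y - 2)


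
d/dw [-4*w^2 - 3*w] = -8*w - 3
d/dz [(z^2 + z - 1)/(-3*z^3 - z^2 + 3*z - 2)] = (3*z^4 + 6*z^3 - 5*z^2 - 6*z + 1)/(9*z^6 + 6*z^5 - 17*z^4 + 6*z^3 + 13*z^2 - 12*z + 4)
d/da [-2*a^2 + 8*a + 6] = 8 - 4*a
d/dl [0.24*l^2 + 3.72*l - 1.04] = 0.48*l + 3.72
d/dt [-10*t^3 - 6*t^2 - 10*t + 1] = -30*t^2 - 12*t - 10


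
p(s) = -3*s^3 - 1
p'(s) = -9*s^2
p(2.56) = -51.33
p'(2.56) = -58.98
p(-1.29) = 5.44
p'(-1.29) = -14.98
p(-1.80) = 16.50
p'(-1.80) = -29.16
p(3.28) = -106.86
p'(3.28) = -96.83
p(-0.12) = -0.99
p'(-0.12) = -0.13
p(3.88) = -176.23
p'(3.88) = -135.49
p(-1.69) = 13.48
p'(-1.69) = -25.70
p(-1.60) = 11.29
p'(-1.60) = -23.04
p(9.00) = -2188.00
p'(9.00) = -729.00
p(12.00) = -5185.00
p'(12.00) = -1296.00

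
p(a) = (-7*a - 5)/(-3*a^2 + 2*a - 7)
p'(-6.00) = -0.03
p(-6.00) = -0.29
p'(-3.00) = -0.02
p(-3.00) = -0.40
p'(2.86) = -0.30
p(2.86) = 0.97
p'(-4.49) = -0.04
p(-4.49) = -0.35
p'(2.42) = -0.35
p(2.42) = 1.11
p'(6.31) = -0.07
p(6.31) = 0.43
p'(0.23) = 1.14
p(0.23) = 0.99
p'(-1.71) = 0.13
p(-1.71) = -0.36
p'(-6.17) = -0.03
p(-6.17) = -0.29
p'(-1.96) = 0.07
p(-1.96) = -0.39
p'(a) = (-7*a - 5)*(6*a - 2)/(-3*a^2 + 2*a - 7)^2 - 7/(-3*a^2 + 2*a - 7)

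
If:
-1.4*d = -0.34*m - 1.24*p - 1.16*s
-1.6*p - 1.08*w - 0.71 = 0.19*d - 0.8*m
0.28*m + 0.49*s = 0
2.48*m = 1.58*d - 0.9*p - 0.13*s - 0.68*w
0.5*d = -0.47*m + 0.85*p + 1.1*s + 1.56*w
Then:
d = -0.41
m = -0.10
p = -0.49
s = 0.06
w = 0.06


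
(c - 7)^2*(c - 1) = c^3 - 15*c^2 + 63*c - 49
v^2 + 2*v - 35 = (v - 5)*(v + 7)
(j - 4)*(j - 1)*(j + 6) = j^3 + j^2 - 26*j + 24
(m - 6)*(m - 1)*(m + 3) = m^3 - 4*m^2 - 15*m + 18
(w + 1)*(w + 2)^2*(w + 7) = w^4 + 12*w^3 + 43*w^2 + 60*w + 28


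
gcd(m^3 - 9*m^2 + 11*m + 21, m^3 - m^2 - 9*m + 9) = m - 3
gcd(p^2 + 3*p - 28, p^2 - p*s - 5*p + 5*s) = 1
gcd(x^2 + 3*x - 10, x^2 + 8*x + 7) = 1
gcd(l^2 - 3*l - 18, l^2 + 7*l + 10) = 1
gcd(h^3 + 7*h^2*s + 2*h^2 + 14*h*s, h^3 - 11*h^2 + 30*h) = h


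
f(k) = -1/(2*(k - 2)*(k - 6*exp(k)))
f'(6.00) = 0.00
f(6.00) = 0.00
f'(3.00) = -0.00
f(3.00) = 0.00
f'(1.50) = -0.04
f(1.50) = -0.04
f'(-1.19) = -0.00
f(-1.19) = -0.05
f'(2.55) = -0.03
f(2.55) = 0.01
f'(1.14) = -0.01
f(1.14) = -0.03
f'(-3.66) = -0.01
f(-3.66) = -0.02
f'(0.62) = 0.01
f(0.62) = -0.03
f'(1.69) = -0.12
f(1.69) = -0.05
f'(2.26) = -0.17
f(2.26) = 0.03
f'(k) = -(6*exp(k) - 1)/(2*(k - 2)*(k - 6*exp(k))^2) + 1/(2*(k - 2)^2*(k - 6*exp(k)))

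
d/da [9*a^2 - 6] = 18*a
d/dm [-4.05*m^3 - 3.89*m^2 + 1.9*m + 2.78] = -12.15*m^2 - 7.78*m + 1.9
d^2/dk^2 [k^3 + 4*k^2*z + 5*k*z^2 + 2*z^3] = 6*k + 8*z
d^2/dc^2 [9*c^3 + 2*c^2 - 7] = 54*c + 4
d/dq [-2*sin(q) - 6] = -2*cos(q)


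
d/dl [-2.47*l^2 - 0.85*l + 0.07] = -4.94*l - 0.85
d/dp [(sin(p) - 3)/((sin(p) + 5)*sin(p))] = (-cos(p) + 6/tan(p) + 15*cos(p)/sin(p)^2)/(sin(p) + 5)^2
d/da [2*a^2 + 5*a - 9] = 4*a + 5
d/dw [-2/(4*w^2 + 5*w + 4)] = 2*(8*w + 5)/(4*w^2 + 5*w + 4)^2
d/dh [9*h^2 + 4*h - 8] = 18*h + 4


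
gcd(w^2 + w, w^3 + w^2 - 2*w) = w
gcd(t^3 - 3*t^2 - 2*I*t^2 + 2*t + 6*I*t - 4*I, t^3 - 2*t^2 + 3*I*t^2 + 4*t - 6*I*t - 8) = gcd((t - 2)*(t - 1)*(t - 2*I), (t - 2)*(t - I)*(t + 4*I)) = t - 2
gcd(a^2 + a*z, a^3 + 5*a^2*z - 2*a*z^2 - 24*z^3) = 1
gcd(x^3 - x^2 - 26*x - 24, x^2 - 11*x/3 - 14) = x - 6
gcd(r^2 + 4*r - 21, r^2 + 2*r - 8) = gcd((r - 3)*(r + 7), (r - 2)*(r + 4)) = 1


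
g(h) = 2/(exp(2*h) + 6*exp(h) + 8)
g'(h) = 2*(-2*exp(2*h) - 6*exp(h))/(exp(2*h) + 6*exp(h) + 8)^2 = 4*(-exp(h) - 3)*exp(h)/(exp(2*h) + 6*exp(h) + 8)^2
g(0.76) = 0.08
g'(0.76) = -0.07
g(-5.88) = 0.25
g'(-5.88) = -0.00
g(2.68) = 0.01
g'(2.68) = -0.01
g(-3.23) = 0.24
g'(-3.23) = -0.01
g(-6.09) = 0.25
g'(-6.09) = -0.00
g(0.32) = 0.11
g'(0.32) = -0.07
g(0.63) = 0.09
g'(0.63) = -0.07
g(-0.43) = 0.16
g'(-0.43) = -0.06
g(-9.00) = 0.25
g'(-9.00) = 0.00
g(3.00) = 0.00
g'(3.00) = -0.00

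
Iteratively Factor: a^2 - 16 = (a - 4)*(a + 4)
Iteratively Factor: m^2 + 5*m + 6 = (m + 2)*(m + 3)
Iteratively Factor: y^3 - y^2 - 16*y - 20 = (y + 2)*(y^2 - 3*y - 10) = (y + 2)^2*(y - 5)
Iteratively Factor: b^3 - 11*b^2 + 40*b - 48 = (b - 4)*(b^2 - 7*b + 12) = (b - 4)*(b - 3)*(b - 4)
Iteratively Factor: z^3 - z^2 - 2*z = (z)*(z^2 - z - 2) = z*(z + 1)*(z - 2)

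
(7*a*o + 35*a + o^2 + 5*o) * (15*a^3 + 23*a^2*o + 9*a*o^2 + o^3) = 105*a^4*o + 525*a^4 + 176*a^3*o^2 + 880*a^3*o + 86*a^2*o^3 + 430*a^2*o^2 + 16*a*o^4 + 80*a*o^3 + o^5 + 5*o^4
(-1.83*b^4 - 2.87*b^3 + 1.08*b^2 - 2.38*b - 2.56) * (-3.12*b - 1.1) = 5.7096*b^5 + 10.9674*b^4 - 0.2126*b^3 + 6.2376*b^2 + 10.6052*b + 2.816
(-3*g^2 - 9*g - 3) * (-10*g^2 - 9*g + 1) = 30*g^4 + 117*g^3 + 108*g^2 + 18*g - 3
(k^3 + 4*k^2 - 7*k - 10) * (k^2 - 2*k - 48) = k^5 + 2*k^4 - 63*k^3 - 188*k^2 + 356*k + 480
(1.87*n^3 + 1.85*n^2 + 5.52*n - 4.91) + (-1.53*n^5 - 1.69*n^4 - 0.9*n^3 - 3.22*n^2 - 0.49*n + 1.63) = -1.53*n^5 - 1.69*n^4 + 0.97*n^3 - 1.37*n^2 + 5.03*n - 3.28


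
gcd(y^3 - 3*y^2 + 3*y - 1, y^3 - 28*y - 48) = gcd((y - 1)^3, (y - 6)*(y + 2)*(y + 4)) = 1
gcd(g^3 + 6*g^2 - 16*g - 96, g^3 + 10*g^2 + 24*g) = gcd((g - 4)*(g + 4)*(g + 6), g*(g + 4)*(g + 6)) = g^2 + 10*g + 24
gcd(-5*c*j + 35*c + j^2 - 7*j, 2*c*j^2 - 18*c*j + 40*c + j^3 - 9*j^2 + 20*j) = 1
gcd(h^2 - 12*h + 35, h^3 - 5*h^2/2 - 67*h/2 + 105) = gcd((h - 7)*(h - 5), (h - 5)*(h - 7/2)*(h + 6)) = h - 5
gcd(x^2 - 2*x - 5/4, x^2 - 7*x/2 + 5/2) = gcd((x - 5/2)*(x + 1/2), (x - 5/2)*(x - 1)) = x - 5/2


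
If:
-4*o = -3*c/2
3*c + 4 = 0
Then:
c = -4/3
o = -1/2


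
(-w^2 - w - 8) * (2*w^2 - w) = -2*w^4 - w^3 - 15*w^2 + 8*w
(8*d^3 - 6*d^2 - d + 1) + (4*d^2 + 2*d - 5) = 8*d^3 - 2*d^2 + d - 4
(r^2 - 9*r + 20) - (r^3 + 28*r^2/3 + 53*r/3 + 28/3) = -r^3 - 25*r^2/3 - 80*r/3 + 32/3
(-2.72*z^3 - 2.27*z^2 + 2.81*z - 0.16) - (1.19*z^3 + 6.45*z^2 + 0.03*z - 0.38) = -3.91*z^3 - 8.72*z^2 + 2.78*z + 0.22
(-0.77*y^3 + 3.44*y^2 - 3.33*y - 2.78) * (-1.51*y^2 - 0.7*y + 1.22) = 1.1627*y^5 - 4.6554*y^4 + 1.6809*y^3 + 10.7256*y^2 - 2.1166*y - 3.3916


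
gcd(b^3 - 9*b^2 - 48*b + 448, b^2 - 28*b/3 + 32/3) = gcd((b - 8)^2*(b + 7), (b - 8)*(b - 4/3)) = b - 8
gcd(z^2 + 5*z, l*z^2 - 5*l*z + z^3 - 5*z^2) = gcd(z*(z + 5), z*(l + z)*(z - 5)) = z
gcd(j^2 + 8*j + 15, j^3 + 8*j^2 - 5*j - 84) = 1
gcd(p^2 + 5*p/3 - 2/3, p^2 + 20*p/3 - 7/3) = p - 1/3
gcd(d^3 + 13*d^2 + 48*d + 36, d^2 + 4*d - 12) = d + 6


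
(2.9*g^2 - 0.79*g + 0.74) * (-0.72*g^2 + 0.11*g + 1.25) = -2.088*g^4 + 0.8878*g^3 + 3.0053*g^2 - 0.9061*g + 0.925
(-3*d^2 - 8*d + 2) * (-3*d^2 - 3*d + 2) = 9*d^4 + 33*d^3 + 12*d^2 - 22*d + 4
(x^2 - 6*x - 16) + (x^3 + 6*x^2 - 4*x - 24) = x^3 + 7*x^2 - 10*x - 40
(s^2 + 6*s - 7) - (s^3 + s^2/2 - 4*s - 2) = -s^3 + s^2/2 + 10*s - 5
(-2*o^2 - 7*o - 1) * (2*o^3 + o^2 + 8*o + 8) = -4*o^5 - 16*o^4 - 25*o^3 - 73*o^2 - 64*o - 8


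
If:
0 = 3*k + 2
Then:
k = -2/3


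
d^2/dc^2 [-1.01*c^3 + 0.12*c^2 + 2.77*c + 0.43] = 0.24 - 6.06*c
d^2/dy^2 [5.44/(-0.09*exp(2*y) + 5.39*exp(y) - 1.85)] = (-5.44*(0.18*exp(y) - 5.39)*(0.36*exp(y) - 10.78)*exp(y) + (1.9584*exp(y) - 29.3216)*(0.09*exp(2*y) - 5.39*exp(y) + 1.85))*exp(y)/(0.09*exp(2*y) - 5.39*exp(y) + 1.85)^3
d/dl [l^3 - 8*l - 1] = 3*l^2 - 8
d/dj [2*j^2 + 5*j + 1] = 4*j + 5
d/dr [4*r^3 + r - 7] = 12*r^2 + 1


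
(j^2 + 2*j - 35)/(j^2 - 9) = (j^2 + 2*j - 35)/(j^2 - 9)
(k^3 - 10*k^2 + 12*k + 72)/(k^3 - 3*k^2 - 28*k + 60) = (k^2 - 4*k - 12)/(k^2 + 3*k - 10)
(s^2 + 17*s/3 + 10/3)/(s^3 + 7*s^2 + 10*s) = (s + 2/3)/(s*(s + 2))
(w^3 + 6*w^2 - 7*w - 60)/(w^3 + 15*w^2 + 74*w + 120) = (w - 3)/(w + 6)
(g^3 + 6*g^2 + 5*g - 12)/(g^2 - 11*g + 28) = (g^3 + 6*g^2 + 5*g - 12)/(g^2 - 11*g + 28)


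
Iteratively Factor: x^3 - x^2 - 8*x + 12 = (x - 2)*(x^2 + x - 6) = (x - 2)*(x + 3)*(x - 2)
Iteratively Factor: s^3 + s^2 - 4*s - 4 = (s - 2)*(s^2 + 3*s + 2) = (s - 2)*(s + 1)*(s + 2)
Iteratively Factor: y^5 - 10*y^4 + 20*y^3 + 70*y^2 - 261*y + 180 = (y - 5)*(y^4 - 5*y^3 - 5*y^2 + 45*y - 36) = (y - 5)*(y - 1)*(y^3 - 4*y^2 - 9*y + 36) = (y - 5)*(y - 3)*(y - 1)*(y^2 - y - 12) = (y - 5)*(y - 4)*(y - 3)*(y - 1)*(y + 3)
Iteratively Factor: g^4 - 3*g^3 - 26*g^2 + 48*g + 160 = (g + 2)*(g^3 - 5*g^2 - 16*g + 80) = (g - 4)*(g + 2)*(g^2 - g - 20) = (g - 4)*(g + 2)*(g + 4)*(g - 5)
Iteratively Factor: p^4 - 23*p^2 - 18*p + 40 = (p - 1)*(p^3 + p^2 - 22*p - 40) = (p - 1)*(p + 2)*(p^2 - p - 20) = (p - 1)*(p + 2)*(p + 4)*(p - 5)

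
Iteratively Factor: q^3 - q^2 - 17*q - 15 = (q - 5)*(q^2 + 4*q + 3) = (q - 5)*(q + 3)*(q + 1)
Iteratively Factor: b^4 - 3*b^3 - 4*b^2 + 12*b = (b + 2)*(b^3 - 5*b^2 + 6*b) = (b - 3)*(b + 2)*(b^2 - 2*b) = b*(b - 3)*(b + 2)*(b - 2)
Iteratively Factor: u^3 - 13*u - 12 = (u + 3)*(u^2 - 3*u - 4) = (u - 4)*(u + 3)*(u + 1)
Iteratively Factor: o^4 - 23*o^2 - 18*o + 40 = (o - 5)*(o^3 + 5*o^2 + 2*o - 8) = (o - 5)*(o + 2)*(o^2 + 3*o - 4) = (o - 5)*(o + 2)*(o + 4)*(o - 1)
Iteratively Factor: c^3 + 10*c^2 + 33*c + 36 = (c + 4)*(c^2 + 6*c + 9) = (c + 3)*(c + 4)*(c + 3)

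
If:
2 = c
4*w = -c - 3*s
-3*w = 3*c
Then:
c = 2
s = 2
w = -2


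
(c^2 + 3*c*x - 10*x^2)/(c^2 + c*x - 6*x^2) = (c + 5*x)/(c + 3*x)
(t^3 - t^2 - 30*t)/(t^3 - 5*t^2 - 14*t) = (-t^2 + t + 30)/(-t^2 + 5*t + 14)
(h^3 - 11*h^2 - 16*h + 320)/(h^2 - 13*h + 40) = (h^2 - 3*h - 40)/(h - 5)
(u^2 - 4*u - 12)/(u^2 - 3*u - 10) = (u - 6)/(u - 5)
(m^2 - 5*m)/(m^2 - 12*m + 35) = m/(m - 7)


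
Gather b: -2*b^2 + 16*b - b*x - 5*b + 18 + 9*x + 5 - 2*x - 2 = -2*b^2 + b*(11 - x) + 7*x + 21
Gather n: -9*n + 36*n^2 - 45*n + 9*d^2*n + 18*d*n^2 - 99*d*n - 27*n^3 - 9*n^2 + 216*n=-27*n^3 + n^2*(18*d + 27) + n*(9*d^2 - 99*d + 162)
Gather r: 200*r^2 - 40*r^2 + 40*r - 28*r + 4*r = 160*r^2 + 16*r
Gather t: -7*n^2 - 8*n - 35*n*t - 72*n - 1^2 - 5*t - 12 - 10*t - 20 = -7*n^2 - 80*n + t*(-35*n - 15) - 33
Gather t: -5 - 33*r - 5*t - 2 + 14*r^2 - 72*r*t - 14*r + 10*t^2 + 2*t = 14*r^2 - 47*r + 10*t^2 + t*(-72*r - 3) - 7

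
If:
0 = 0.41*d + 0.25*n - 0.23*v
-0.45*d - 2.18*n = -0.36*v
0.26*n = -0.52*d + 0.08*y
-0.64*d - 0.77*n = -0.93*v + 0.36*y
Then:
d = 0.00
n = 0.00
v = 0.00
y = 0.00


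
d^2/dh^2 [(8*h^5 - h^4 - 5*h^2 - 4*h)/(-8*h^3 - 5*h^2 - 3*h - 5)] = 2*(-512*h^9 - 960*h^8 - 1176*h^7 - 1279*h^6 - 1539*h^5 - 1578*h^4 - 3351*h^3 - 1185*h^2 - 300*h + 65)/(512*h^9 + 960*h^8 + 1176*h^7 + 1805*h^6 + 1641*h^5 + 1230*h^4 + 1077*h^3 + 510*h^2 + 225*h + 125)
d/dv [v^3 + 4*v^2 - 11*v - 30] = 3*v^2 + 8*v - 11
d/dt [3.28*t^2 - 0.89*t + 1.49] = 6.56*t - 0.89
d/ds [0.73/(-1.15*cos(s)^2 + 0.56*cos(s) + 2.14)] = (0.4088 - 1.679*cos(s))*sin(s)/(-1.15*cos(s)^2 + 0.56*cos(s) + 2.14)^2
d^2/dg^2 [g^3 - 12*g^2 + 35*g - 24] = 6*g - 24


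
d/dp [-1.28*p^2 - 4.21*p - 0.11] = -2.56*p - 4.21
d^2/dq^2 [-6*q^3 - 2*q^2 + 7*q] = -36*q - 4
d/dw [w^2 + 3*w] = 2*w + 3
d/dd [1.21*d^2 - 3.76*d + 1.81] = 2.42*d - 3.76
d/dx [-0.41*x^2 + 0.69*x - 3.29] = 0.69 - 0.82*x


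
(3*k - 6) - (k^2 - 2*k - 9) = -k^2 + 5*k + 3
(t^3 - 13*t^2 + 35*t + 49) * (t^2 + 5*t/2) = t^5 - 21*t^4/2 + 5*t^3/2 + 273*t^2/2 + 245*t/2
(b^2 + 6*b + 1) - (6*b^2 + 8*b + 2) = -5*b^2 - 2*b - 1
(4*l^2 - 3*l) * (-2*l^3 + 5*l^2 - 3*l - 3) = -8*l^5 + 26*l^4 - 27*l^3 - 3*l^2 + 9*l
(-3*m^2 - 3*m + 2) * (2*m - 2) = -6*m^3 + 10*m - 4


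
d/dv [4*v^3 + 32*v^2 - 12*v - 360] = 12*v^2 + 64*v - 12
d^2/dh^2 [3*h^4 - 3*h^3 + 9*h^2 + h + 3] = 36*h^2 - 18*h + 18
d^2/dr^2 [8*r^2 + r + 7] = 16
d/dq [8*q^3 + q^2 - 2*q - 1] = 24*q^2 + 2*q - 2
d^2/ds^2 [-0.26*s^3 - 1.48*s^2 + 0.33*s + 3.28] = -1.56*s - 2.96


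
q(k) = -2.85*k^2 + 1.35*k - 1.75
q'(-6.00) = 35.55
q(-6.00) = -112.45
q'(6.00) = -32.85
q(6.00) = -96.25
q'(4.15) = -22.30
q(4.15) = -45.23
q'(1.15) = -5.20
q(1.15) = -3.97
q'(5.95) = -32.56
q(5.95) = -94.61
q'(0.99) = -4.29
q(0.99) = -3.21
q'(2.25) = -11.48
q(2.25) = -13.14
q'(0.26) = -0.13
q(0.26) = -1.59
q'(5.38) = -29.32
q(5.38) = -76.98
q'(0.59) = -2.01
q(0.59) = -1.95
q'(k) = 1.35 - 5.7*k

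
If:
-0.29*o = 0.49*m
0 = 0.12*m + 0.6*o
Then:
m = 0.00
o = 0.00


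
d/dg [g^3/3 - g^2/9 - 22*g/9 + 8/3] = g^2 - 2*g/9 - 22/9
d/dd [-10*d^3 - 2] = -30*d^2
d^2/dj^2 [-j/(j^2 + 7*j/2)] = -16/(8*j^3 + 84*j^2 + 294*j + 343)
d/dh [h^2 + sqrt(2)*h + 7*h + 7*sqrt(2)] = 2*h + sqrt(2) + 7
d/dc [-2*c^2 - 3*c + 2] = -4*c - 3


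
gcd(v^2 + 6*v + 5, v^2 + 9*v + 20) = v + 5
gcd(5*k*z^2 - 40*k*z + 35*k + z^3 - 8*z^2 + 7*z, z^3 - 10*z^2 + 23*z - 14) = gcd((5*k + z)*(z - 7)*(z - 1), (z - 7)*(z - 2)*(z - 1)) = z^2 - 8*z + 7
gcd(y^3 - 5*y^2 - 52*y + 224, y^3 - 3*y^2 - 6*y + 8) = y - 4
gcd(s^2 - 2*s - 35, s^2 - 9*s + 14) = s - 7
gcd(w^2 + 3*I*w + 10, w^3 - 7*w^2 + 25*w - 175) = w + 5*I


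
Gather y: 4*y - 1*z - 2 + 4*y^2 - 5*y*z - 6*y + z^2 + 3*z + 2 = 4*y^2 + y*(-5*z - 2) + z^2 + 2*z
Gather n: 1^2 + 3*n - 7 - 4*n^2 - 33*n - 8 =-4*n^2 - 30*n - 14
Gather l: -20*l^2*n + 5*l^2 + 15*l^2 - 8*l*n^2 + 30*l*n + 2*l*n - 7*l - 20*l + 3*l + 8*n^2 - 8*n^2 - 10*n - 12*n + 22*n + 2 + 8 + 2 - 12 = l^2*(20 - 20*n) + l*(-8*n^2 + 32*n - 24)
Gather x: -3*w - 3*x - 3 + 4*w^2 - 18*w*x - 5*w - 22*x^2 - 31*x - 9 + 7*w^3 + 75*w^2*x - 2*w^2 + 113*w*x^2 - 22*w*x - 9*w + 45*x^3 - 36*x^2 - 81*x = 7*w^3 + 2*w^2 - 17*w + 45*x^3 + x^2*(113*w - 58) + x*(75*w^2 - 40*w - 115) - 12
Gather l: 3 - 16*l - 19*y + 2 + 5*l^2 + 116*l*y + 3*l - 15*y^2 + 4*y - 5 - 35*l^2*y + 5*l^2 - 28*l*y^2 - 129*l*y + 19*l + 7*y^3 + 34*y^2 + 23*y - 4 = l^2*(10 - 35*y) + l*(-28*y^2 - 13*y + 6) + 7*y^3 + 19*y^2 + 8*y - 4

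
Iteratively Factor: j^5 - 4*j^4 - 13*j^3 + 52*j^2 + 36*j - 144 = (j + 2)*(j^4 - 6*j^3 - j^2 + 54*j - 72) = (j - 3)*(j + 2)*(j^3 - 3*j^2 - 10*j + 24) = (j - 3)*(j - 2)*(j + 2)*(j^2 - j - 12) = (j - 4)*(j - 3)*(j - 2)*(j + 2)*(j + 3)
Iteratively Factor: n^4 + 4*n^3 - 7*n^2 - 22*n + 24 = (n + 4)*(n^3 - 7*n + 6) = (n - 1)*(n + 4)*(n^2 + n - 6) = (n - 2)*(n - 1)*(n + 4)*(n + 3)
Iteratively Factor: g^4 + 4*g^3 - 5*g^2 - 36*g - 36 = (g + 2)*(g^3 + 2*g^2 - 9*g - 18) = (g - 3)*(g + 2)*(g^2 + 5*g + 6) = (g - 3)*(g + 2)^2*(g + 3)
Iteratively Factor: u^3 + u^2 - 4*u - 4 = (u + 1)*(u^2 - 4) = (u - 2)*(u + 1)*(u + 2)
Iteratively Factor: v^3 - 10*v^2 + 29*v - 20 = (v - 4)*(v^2 - 6*v + 5) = (v - 5)*(v - 4)*(v - 1)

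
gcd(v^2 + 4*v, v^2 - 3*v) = v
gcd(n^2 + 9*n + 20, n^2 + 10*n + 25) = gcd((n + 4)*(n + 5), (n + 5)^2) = n + 5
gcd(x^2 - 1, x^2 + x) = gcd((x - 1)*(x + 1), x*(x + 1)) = x + 1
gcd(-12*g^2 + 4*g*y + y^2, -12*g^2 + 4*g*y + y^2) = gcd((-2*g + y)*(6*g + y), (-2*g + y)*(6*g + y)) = -12*g^2 + 4*g*y + y^2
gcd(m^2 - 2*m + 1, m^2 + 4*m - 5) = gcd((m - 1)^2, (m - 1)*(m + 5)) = m - 1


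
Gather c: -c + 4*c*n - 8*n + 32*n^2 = c*(4*n - 1) + 32*n^2 - 8*n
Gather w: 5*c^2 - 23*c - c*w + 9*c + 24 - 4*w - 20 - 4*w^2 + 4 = 5*c^2 - 14*c - 4*w^2 + w*(-c - 4) + 8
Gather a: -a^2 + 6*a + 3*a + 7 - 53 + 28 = -a^2 + 9*a - 18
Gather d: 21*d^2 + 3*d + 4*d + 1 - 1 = 21*d^2 + 7*d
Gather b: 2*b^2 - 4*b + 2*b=2*b^2 - 2*b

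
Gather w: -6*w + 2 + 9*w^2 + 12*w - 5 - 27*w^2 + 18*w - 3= -18*w^2 + 24*w - 6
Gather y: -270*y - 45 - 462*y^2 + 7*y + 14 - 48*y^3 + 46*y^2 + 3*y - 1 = -48*y^3 - 416*y^2 - 260*y - 32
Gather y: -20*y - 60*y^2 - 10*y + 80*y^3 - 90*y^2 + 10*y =80*y^3 - 150*y^2 - 20*y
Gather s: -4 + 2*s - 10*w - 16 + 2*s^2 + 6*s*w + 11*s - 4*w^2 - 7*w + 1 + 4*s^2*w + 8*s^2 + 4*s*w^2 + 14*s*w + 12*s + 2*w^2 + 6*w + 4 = s^2*(4*w + 10) + s*(4*w^2 + 20*w + 25) - 2*w^2 - 11*w - 15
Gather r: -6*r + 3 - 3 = -6*r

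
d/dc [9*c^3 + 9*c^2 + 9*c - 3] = 27*c^2 + 18*c + 9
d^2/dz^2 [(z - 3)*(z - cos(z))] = (z - 3)*cos(z) + 2*sin(z) + 2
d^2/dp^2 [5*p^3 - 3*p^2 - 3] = 30*p - 6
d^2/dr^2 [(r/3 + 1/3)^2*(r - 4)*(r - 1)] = 4*r^2/3 - 2*r - 10/9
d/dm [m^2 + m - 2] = 2*m + 1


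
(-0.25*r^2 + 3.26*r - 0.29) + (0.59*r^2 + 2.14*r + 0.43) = 0.34*r^2 + 5.4*r + 0.14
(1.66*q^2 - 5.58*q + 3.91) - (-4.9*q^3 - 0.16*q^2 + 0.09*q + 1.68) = 4.9*q^3 + 1.82*q^2 - 5.67*q + 2.23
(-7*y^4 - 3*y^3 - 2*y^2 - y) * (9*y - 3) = -63*y^5 - 6*y^4 - 9*y^3 - 3*y^2 + 3*y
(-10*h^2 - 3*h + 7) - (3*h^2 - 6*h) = -13*h^2 + 3*h + 7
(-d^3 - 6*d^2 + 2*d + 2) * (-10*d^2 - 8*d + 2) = 10*d^5 + 68*d^4 + 26*d^3 - 48*d^2 - 12*d + 4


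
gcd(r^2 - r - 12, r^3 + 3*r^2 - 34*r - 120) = 1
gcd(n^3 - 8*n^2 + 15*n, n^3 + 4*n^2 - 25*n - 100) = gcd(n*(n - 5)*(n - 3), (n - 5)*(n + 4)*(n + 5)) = n - 5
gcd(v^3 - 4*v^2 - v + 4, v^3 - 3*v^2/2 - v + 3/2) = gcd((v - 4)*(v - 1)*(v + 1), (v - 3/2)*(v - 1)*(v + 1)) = v^2 - 1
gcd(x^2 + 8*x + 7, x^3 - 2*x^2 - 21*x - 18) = x + 1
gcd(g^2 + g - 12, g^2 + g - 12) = g^2 + g - 12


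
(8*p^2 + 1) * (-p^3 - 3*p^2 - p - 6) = -8*p^5 - 24*p^4 - 9*p^3 - 51*p^2 - p - 6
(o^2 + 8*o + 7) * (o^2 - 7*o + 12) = o^4 + o^3 - 37*o^2 + 47*o + 84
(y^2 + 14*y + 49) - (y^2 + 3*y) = 11*y + 49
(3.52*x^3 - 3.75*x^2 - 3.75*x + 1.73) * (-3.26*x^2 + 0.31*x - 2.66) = -11.4752*x^5 + 13.3162*x^4 + 1.6993*x^3 + 3.1727*x^2 + 10.5113*x - 4.6018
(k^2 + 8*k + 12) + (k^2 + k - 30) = 2*k^2 + 9*k - 18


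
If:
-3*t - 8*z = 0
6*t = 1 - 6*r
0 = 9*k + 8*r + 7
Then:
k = -64*z/27 - 25/27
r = 8*z/3 + 1/6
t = -8*z/3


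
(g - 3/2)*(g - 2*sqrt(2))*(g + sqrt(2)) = g^3 - 3*g^2/2 - sqrt(2)*g^2 - 4*g + 3*sqrt(2)*g/2 + 6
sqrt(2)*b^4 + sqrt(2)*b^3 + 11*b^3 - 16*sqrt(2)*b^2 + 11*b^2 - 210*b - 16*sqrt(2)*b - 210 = (b - 3*sqrt(2))*(b + 7*sqrt(2)/2)*(b + 5*sqrt(2))*(sqrt(2)*b + sqrt(2))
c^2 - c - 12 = (c - 4)*(c + 3)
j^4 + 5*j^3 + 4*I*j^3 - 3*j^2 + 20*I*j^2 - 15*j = j*(j + 5)*(j + I)*(j + 3*I)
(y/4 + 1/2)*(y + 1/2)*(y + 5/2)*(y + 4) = y^4/4 + 9*y^3/4 + 109*y^2/16 + 63*y/8 + 5/2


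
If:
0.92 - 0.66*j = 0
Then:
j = 1.39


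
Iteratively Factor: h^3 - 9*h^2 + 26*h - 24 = (h - 4)*(h^2 - 5*h + 6) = (h - 4)*(h - 3)*(h - 2)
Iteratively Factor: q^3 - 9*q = (q + 3)*(q^2 - 3*q) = q*(q + 3)*(q - 3)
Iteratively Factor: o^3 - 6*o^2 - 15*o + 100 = (o + 4)*(o^2 - 10*o + 25) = (o - 5)*(o + 4)*(o - 5)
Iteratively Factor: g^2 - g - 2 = (g - 2)*(g + 1)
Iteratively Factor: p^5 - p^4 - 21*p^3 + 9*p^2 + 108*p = (p + 3)*(p^4 - 4*p^3 - 9*p^2 + 36*p) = (p + 3)^2*(p^3 - 7*p^2 + 12*p) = (p - 3)*(p + 3)^2*(p^2 - 4*p) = (p - 4)*(p - 3)*(p + 3)^2*(p)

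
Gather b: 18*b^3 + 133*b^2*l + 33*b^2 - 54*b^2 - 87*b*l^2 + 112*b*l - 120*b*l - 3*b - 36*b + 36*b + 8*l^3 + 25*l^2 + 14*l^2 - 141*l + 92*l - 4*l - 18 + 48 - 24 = 18*b^3 + b^2*(133*l - 21) + b*(-87*l^2 - 8*l - 3) + 8*l^3 + 39*l^2 - 53*l + 6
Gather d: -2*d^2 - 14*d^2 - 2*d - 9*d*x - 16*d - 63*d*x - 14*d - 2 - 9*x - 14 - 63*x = -16*d^2 + d*(-72*x - 32) - 72*x - 16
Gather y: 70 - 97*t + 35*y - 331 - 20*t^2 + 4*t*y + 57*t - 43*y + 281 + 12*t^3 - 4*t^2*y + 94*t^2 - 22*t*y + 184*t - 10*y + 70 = 12*t^3 + 74*t^2 + 144*t + y*(-4*t^2 - 18*t - 18) + 90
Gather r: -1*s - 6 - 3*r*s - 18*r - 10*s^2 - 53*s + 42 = r*(-3*s - 18) - 10*s^2 - 54*s + 36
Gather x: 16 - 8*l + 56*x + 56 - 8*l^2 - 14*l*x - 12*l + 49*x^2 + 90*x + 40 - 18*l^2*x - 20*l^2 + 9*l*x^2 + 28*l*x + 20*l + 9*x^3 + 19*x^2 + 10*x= -28*l^2 + 9*x^3 + x^2*(9*l + 68) + x*(-18*l^2 + 14*l + 156) + 112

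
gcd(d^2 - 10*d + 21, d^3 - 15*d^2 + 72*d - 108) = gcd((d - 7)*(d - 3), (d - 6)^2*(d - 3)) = d - 3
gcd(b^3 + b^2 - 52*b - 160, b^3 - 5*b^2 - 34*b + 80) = b^2 - 3*b - 40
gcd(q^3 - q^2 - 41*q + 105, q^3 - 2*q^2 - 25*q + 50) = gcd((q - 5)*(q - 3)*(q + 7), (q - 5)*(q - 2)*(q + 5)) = q - 5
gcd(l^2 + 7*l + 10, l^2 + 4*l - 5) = l + 5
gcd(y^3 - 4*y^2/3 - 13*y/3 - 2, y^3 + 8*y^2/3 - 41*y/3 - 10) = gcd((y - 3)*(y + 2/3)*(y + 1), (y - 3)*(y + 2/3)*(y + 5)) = y^2 - 7*y/3 - 2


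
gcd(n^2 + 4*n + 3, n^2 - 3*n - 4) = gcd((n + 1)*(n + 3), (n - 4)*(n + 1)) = n + 1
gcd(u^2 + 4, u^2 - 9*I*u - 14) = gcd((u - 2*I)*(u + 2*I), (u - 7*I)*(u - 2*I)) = u - 2*I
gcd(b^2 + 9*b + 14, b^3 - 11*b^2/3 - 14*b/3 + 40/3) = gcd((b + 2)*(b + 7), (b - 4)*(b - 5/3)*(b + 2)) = b + 2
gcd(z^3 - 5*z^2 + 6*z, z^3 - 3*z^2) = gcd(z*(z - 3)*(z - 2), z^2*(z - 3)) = z^2 - 3*z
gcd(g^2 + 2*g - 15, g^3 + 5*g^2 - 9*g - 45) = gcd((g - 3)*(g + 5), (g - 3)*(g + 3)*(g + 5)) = g^2 + 2*g - 15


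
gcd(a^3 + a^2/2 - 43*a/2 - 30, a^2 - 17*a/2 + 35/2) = a - 5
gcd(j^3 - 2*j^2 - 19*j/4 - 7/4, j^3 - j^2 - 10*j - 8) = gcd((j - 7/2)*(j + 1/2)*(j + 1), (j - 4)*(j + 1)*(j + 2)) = j + 1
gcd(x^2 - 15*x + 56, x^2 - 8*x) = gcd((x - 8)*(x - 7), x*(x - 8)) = x - 8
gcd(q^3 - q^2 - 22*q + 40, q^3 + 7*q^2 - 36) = q - 2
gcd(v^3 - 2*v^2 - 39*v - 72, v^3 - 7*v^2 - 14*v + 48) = v^2 - 5*v - 24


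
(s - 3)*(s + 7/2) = s^2 + s/2 - 21/2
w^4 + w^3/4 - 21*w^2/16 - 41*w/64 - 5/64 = (w - 5/4)*(w + 1/4)^2*(w + 1)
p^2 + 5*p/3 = p*(p + 5/3)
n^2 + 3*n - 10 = (n - 2)*(n + 5)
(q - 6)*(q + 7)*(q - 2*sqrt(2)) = q^3 - 2*sqrt(2)*q^2 + q^2 - 42*q - 2*sqrt(2)*q + 84*sqrt(2)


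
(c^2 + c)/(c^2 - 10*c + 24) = c*(c + 1)/(c^2 - 10*c + 24)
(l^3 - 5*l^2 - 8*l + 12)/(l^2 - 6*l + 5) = (l^2 - 4*l - 12)/(l - 5)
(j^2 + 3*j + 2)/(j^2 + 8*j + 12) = (j + 1)/(j + 6)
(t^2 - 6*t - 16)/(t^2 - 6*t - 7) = (-t^2 + 6*t + 16)/(-t^2 + 6*t + 7)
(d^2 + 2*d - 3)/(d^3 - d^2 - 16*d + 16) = (d + 3)/(d^2 - 16)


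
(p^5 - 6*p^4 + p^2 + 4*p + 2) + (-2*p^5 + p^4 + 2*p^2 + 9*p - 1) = -p^5 - 5*p^4 + 3*p^2 + 13*p + 1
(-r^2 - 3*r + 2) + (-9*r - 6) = -r^2 - 12*r - 4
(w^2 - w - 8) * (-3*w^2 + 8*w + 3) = -3*w^4 + 11*w^3 + 19*w^2 - 67*w - 24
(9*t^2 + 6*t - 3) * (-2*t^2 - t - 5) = -18*t^4 - 21*t^3 - 45*t^2 - 27*t + 15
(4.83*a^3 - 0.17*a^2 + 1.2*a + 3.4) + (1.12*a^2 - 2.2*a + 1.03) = 4.83*a^3 + 0.95*a^2 - 1.0*a + 4.43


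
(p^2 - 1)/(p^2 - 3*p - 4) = (p - 1)/(p - 4)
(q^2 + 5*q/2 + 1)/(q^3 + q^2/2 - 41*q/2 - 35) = (2*q + 1)/(2*q^2 - 3*q - 35)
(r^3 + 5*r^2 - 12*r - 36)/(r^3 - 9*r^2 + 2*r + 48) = (r + 6)/(r - 8)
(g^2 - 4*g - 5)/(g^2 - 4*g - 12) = (-g^2 + 4*g + 5)/(-g^2 + 4*g + 12)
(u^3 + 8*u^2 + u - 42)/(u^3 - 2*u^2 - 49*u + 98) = (u + 3)/(u - 7)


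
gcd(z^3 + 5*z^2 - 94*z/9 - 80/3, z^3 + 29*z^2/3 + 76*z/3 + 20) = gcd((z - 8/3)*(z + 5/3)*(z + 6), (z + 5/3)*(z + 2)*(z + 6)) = z^2 + 23*z/3 + 10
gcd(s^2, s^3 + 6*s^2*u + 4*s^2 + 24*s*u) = s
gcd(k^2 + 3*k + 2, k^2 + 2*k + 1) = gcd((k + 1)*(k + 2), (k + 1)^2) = k + 1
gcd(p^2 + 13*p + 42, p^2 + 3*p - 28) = p + 7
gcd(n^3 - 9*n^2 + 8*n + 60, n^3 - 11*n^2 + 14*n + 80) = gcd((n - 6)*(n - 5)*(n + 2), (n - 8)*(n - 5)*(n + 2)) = n^2 - 3*n - 10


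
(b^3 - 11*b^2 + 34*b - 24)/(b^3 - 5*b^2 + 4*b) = (b - 6)/b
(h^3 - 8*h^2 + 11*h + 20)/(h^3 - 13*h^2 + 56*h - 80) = (h + 1)/(h - 4)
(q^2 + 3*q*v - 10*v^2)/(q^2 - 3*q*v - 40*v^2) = (q - 2*v)/(q - 8*v)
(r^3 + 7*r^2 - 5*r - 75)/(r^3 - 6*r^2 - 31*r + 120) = (r + 5)/(r - 8)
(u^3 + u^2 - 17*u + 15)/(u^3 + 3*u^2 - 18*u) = (u^2 + 4*u - 5)/(u*(u + 6))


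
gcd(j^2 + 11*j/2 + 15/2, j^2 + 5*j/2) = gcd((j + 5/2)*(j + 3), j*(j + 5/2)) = j + 5/2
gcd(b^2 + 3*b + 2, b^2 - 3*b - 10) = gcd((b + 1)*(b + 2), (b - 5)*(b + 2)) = b + 2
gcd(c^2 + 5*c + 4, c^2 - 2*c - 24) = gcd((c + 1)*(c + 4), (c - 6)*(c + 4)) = c + 4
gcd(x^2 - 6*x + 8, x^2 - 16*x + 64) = 1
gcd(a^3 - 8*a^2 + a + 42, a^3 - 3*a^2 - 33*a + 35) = a - 7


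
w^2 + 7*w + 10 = (w + 2)*(w + 5)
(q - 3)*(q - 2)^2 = q^3 - 7*q^2 + 16*q - 12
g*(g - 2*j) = g^2 - 2*g*j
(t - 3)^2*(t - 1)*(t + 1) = t^4 - 6*t^3 + 8*t^2 + 6*t - 9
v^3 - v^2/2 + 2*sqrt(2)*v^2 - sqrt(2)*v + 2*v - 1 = (v - 1/2)*(v + sqrt(2))^2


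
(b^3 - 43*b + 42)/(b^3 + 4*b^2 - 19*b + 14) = (b - 6)/(b - 2)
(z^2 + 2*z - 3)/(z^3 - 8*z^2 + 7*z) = (z + 3)/(z*(z - 7))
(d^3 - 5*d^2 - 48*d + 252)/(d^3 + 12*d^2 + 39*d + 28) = (d^2 - 12*d + 36)/(d^2 + 5*d + 4)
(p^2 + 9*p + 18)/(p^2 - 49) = (p^2 + 9*p + 18)/(p^2 - 49)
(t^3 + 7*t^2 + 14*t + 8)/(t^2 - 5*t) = (t^3 + 7*t^2 + 14*t + 8)/(t*(t - 5))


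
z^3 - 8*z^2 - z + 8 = (z - 8)*(z - 1)*(z + 1)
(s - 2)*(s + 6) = s^2 + 4*s - 12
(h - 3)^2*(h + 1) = h^3 - 5*h^2 + 3*h + 9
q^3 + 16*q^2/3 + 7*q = q*(q + 7/3)*(q + 3)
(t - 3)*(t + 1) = t^2 - 2*t - 3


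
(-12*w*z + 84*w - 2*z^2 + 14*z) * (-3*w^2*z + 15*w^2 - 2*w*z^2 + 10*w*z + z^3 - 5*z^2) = 36*w^3*z^2 - 432*w^3*z + 1260*w^3 + 30*w^2*z^3 - 360*w^2*z^2 + 1050*w^2*z - 8*w*z^4 + 96*w*z^3 - 280*w*z^2 - 2*z^5 + 24*z^4 - 70*z^3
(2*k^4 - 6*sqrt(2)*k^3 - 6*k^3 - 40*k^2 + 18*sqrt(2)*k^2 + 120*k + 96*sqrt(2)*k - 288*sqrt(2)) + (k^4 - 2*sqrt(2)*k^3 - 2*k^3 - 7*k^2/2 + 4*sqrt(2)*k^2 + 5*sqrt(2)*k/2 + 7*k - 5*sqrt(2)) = 3*k^4 - 8*sqrt(2)*k^3 - 8*k^3 - 87*k^2/2 + 22*sqrt(2)*k^2 + 127*k + 197*sqrt(2)*k/2 - 293*sqrt(2)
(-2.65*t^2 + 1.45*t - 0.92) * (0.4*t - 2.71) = -1.06*t^3 + 7.7615*t^2 - 4.2975*t + 2.4932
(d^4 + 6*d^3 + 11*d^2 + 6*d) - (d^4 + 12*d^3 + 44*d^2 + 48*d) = -6*d^3 - 33*d^2 - 42*d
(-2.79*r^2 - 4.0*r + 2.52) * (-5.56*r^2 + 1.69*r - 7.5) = 15.5124*r^4 + 17.5249*r^3 + 0.1538*r^2 + 34.2588*r - 18.9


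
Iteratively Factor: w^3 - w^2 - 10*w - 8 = (w + 2)*(w^2 - 3*w - 4) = (w + 1)*(w + 2)*(w - 4)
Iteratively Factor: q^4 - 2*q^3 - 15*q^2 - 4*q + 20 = (q - 1)*(q^3 - q^2 - 16*q - 20) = (q - 1)*(q + 2)*(q^2 - 3*q - 10) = (q - 5)*(q - 1)*(q + 2)*(q + 2)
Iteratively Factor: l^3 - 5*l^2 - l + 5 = (l + 1)*(l^2 - 6*l + 5) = (l - 5)*(l + 1)*(l - 1)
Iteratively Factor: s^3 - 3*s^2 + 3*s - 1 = (s - 1)*(s^2 - 2*s + 1) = (s - 1)^2*(s - 1)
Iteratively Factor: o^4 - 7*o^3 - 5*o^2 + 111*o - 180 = (o - 3)*(o^3 - 4*o^2 - 17*o + 60) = (o - 3)^2*(o^2 - o - 20) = (o - 5)*(o - 3)^2*(o + 4)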